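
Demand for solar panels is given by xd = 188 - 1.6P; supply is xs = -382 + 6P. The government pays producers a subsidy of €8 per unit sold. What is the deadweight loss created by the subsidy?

Deadweight loss = 768/19

Pre-subsidy: 188 - 1.6P = -382 + 6P gives P* = 75, x* = 68.
With the subsidy, sellers receive Ps = Pb + 8 for each unit, where Pb is the price buyers pay.
Supply in terms of Pb becomes xs = -382 + 6(Pb + 8) = -334 + 6Pb. Setting this equal to demand: 188 - 1.6Pb = -334 + 6Pb, so Pb = 1305/19.
Sellers receive Ps = 1305/19 + 8 = 1457/19; x' = 188 − 1.6·(1305/19) = 1484/19.
The subsidy expands output by 1484/19 − 68 = 192/19 past the efficient level; on those units the gap between marginal cost and willingness to pay runs from 0 up to 8.
DWL = ½ × 8 × 192/19 = 768/19.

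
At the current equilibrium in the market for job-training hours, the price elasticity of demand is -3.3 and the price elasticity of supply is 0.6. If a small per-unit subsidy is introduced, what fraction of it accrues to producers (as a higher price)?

For a small subsidy around the equilibrium, the benefit split depends on the relative slopes, which at a point are proportional to the elasticities.
Buyer share = εs/(εs + |εd|) = 0.6/(0.6 + 3.3) = 2/13; seller share = |εd|/(εs + |εd|) = 11/13.
So producers capture 11/13 of the subsidy.

Producer share = 11/13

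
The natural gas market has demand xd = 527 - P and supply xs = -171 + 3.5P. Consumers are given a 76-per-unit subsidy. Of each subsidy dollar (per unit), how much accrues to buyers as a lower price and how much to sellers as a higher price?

Buyers gain 532/9 per unit; sellers gain 152/9 per unit

Pre-subsidy: 527 - P = -171 + 3.5P gives P* = 1396/9, x* = 3347/9.
With the rebate, buyers effectively pay Pb = Ps − 76, where Ps is the price sellers receive.
Demand in terms of Ps becomes xd = 527 − 1(Ps − 76) = 603 - Ps. Setting this equal to supply: 603 - Ps = -171 + 3.5Ps, so Ps = 172.
Buyers pay Pb = 172 − 76 = 96; x' = -171 + 3.5·172 = 431.
Buyers' price falls by P* − Pb = 1396/9 − 96 = 532/9; sellers' price rises by Ps − P* = 172 − 1396/9 = 152/9.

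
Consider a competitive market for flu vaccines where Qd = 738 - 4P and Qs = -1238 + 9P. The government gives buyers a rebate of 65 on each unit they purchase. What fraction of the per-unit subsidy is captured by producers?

Pre-subsidy: 738 - 4P = -1238 + 9P gives P* = 152, Q* = 130.
With the rebate, buyers effectively pay Pb = Ps − 65, where Ps is the price sellers receive.
Demand in terms of Ps becomes Qd = 738 − 4(Ps − 65) = 998 - 4Ps. Setting this equal to supply: 998 - 4Ps = -1238 + 9Ps, so Ps = 172.
Buyers pay Pb = 172 − 65 = 107; Q' = -1238 + 9·172 = 310.
Buyers' price falls by P* − Pb = 152 − 107 = 45; sellers' price rises by Ps − P* = 172 − 152 = 20.
So producers capture 20/65 = 4/13 of each unit of subsidy.

Producer share = 4/13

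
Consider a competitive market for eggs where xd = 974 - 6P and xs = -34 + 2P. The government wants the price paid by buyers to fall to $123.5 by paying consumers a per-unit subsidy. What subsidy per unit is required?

At a buyer price of 123.5, quantity demanded is 974 − 6·123.5 = 233.
Sellers supply 233 only when they receive Ps with -34 + 2·Ps = 233, i.e. Ps = 133.5.
s = Ps − Pb = 133.5 − 123.5 = 10.

Required subsidy s = $10 per unit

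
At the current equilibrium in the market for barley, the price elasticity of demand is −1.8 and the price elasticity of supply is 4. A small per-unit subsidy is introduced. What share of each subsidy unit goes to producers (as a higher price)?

For a small subsidy around the equilibrium, the benefit split depends on the relative slopes, which at a point are proportional to the elasticities.
Buyer share = εs/(εs + |εd|) = 4/(4 + 1.8) = 20/29; seller share = |εd|/(εs + |εd|) = 9/29.
So producers capture 9/29 of the subsidy.

Producer share = 9/29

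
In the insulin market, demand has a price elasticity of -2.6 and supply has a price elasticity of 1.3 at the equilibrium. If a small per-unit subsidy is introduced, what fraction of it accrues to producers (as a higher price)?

For a small subsidy around the equilibrium, the benefit split depends on the relative slopes, which at a point are proportional to the elasticities.
Buyer share = εs/(εs + |εd|) = 1.3/(1.3 + 2.6) = 1/3; seller share = |εd|/(εs + |εd|) = 2/3.
So producers capture 2/3 of the subsidy.

Producer share = 2/3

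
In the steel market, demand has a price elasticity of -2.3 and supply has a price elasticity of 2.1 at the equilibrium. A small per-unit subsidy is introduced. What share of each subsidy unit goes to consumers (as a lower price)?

For a small subsidy around the equilibrium, the benefit split depends on the relative slopes, which at a point are proportional to the elasticities.
Buyer share = εs/(εs + |εd|) = 2.1/(2.1 + 2.3) = 21/44; seller share = |εd|/(εs + |εd|) = 23/44.

Consumer share = 21/44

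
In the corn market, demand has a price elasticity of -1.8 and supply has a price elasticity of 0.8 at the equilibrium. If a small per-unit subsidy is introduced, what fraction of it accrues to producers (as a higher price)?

Producer share = 9/13

For a small subsidy around the equilibrium, the benefit split depends on the relative slopes, which at a point are proportional to the elasticities.
Buyer share = εs/(εs + |εd|) = 0.8/(0.8 + 1.8) = 4/13; seller share = |εd|/(εs + |εd|) = 9/13.
So producers capture 9/13 of the subsidy.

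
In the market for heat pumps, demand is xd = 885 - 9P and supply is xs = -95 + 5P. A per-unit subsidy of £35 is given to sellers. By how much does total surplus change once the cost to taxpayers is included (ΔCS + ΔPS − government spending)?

Pre-subsidy: 885 - 9P = -95 + 5P gives P* = 70, x* = 255.
With the subsidy, sellers receive Ps = Pb + 35 for each unit, where Pb is the price buyers pay.
Supply in terms of Pb becomes xs = -95 + 5(Pb + 35) = 80 + 5Pb. Setting this equal to demand: 885 - 9Pb = 80 + 5Pb, so Pb = 57.5.
Sellers receive Ps = 57.5 + 35 = 92.5; x' = 885 − 9·57.5 = 367.5.
ΔCS = ½(255 + 367.5)(70 − 57.5) = 3890.625; ΔPS = ½(255 + 367.5)(92.5 − 70) = 7003.125.
Government spending = 35 × 367.5 = 12862.5.
Net change = 3890.625 + 7003.125 − 12862.5 = -1968.75. The loss equals the DWL triangle ½·35·112.5.

Net change in total surplus = -£1968.75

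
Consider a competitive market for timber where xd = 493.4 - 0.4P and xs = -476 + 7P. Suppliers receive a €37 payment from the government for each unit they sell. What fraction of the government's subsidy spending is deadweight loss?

Pre-subsidy: 493.4 - 0.4P = -476 + 7P gives P* = 131, x* = 441.
With the subsidy, sellers receive Ps = Pb + 37 for each unit, where Pb is the price buyers pay.
Supply in terms of Pb becomes xs = -476 + 7(Pb + 37) = -217 + 7Pb. Setting this equal to demand: 493.4 - 0.4Pb = -217 + 7Pb, so Pb = 96.
Sellers receive Ps = 96 + 37 = 133; x' = 493.4 − 0.4·96 = 455.
ΔCS = ½(441 + 455)(131 − 96) = 15680; ΔPS = ½(441 + 455)(133 − 131) = 896.
Government spending = 37 × 455 = 16835.
DWL = ½ × 37 × (455 − 441) = 259; fraction = 259 / 16835 = 1/65.

DWL / government spending = 1/65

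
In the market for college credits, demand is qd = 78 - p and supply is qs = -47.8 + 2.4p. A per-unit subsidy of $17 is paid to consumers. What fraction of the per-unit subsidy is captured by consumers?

Consumer share = 12/17

Pre-subsidy: 78 - p = -47.8 + 2.4p gives p* = 37, q* = 41.
With the rebate, buyers effectively pay pb = ps − 17, where ps is the price sellers receive.
Demand in terms of ps becomes qd = 78 − 1(ps − 17) = 95 - ps. Setting this equal to supply: 95 - ps = -47.8 + 2.4ps, so ps = 42.
Buyers pay pb = 42 − 17 = 25; q' = -47.8 + 2.4·42 = 53.
Buyers' price falls by p* − pb = 37 − 25 = 12; sellers' price rises by ps − p* = 42 − 37 = 5.
So consumers capture 12/17 = 12/17 of each unit of subsidy.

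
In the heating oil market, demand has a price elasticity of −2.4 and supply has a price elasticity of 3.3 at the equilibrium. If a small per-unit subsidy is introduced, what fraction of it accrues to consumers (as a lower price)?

For a small subsidy around the equilibrium, the benefit split depends on the relative slopes, which at a point are proportional to the elasticities.
Buyer share = εs/(εs + |εd|) = 3.3/(3.3 + 2.4) = 11/19; seller share = |εd|/(εs + |εd|) = 8/19.

Consumer share = 11/19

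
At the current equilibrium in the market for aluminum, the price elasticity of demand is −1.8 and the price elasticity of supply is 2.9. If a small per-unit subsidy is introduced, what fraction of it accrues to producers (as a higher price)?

Producer share = 18/47

For a small subsidy around the equilibrium, the benefit split depends on the relative slopes, which at a point are proportional to the elasticities.
Buyer share = εs/(εs + |εd|) = 2.9/(2.9 + 1.8) = 29/47; seller share = |εd|/(εs + |εd|) = 18/47.
So producers capture 18/47 of the subsidy.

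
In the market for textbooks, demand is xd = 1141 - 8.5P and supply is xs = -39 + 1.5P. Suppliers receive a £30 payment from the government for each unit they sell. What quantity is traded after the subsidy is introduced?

Pre-subsidy: 1141 - 8.5P = -39 + 1.5P gives P* = 118, x* = 138.
With the subsidy, sellers receive Ps = Pb + 30 for each unit, where Pb is the price buyers pay.
Supply in terms of Pb becomes xs = -39 + 1.5(Pb + 30) = 6 + 1.5Pb. Setting this equal to demand: 1141 - 8.5Pb = 6 + 1.5Pb, so Pb = 113.5.
Sellers receive Ps = 113.5 + 30 = 143.5; x' = 1141 − 8.5·113.5 = 176.25.

x' = 176.25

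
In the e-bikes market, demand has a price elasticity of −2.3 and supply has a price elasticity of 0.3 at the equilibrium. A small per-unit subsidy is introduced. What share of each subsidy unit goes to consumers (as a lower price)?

Consumer share = 3/26

For a small subsidy around the equilibrium, the benefit split depends on the relative slopes, which at a point are proportional to the elasticities.
Buyer share = εs/(εs + |εd|) = 0.3/(0.3 + 2.3) = 3/26; seller share = |εd|/(εs + |εd|) = 23/26.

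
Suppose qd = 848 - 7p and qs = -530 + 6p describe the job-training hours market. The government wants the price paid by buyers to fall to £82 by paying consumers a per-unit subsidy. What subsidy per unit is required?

At a buyer price of 82, quantity demanded is 848 − 7·82 = 274.
Sellers supply 274 only when they receive ps with -530 + 6·ps = 274, i.e. ps = 134.
s = ps − pb = 134 − 82 = 52.

Required subsidy s = £52 per unit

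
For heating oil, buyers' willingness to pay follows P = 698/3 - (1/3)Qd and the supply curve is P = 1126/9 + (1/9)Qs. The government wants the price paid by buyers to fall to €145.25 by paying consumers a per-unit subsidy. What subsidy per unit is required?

At a buyer price of 145.25, quantity demanded is 698 − 3·145.25 = 262.25.
Sellers supply 262.25 only when they receive Ps = 1126/9 + (1/9)·262.25 = 154.25.
s = Ps − Pb = 154.25 − 145.25 = 9.

Required subsidy s = €9 per unit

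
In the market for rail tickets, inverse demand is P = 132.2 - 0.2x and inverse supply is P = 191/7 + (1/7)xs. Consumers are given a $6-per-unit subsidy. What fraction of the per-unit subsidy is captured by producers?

Producer share = 5/12

Pre-subsidy: 132.2 - 0.2x = 191/7 + (1/7)x gives x* = 306 and P* = 71.
With the rebate, buyers effectively pay Pb = Ps − 6, where Ps is the price sellers receive.
On the curves, Pb = 132.2 - 0.2x and Ps = 191/7 + (1/7)x; the wedge Ps − Pb = 6 gives 191/7 + (1/7)x − (132.2 - 0.2x) = 6, so x' = 323.5.
Then Pb = 132.2 − 0.2·323.5 = 67.5 and Ps = 191/7 + (1/7)·323.5 = 73.5.
Buyers' price falls by P* − Pb = 71 − 67.5 = 3.5; sellers' price rises by Ps − P* = 73.5 − 71 = 2.5.
So producers capture 2.5/6 = 5/12 of each unit of subsidy.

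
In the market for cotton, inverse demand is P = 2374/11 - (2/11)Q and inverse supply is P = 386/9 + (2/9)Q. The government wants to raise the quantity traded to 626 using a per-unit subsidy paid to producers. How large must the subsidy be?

Required subsidy s = 80 per unit

At Q = 626, from the demand curve buyers pay Pb = 2374/11 − (2/11)·626 = 102; from the supply curve sellers need Ps = 386/9 + (2/9)·626 = 182.
The subsidy must fill the gap: s = Ps − Pb = 182 − 102 = 80.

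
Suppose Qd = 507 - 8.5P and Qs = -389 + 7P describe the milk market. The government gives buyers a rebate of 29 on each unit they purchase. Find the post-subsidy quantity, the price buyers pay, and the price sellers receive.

Pre-subsidy: 507 - 8.5P = -389 + 7P gives P* = 1792/31, Q* = 485/31.
With the rebate, buyers effectively pay Pb = Ps − 29, where Ps is the price sellers receive.
Demand in terms of Ps becomes Qd = 507 − 8.5(Ps − 29) = 753.5 - 8.5Ps. Setting this equal to supply: 753.5 - 8.5Ps = -389 + 7Ps, so Ps = 2285/31.
Buyers pay Pb = 2285/31 − 29 = 1386/31; Q' = -389 + 7·(2285/31) = 3936/31.

Q' = 3936/31; buyers pay 1386/31; sellers receive 2285/31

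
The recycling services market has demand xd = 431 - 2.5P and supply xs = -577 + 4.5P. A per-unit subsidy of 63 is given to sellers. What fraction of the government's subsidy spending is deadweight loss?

Pre-subsidy: 431 - 2.5P = -577 + 4.5P gives P* = 144, x* = 71.
With the subsidy, sellers receive Ps = Pb + 63 for each unit, where Pb is the price buyers pay.
Supply in terms of Pb becomes xs = -577 + 4.5(Pb + 63) = -293.5 + 4.5Pb. Setting this equal to demand: 431 - 2.5Pb = -293.5 + 4.5Pb, so Pb = 103.5.
Sellers receive Ps = 103.5 + 63 = 166.5; x' = 431 − 2.5·103.5 = 172.25.
ΔCS = ½(71 + 172.25)(144 − 103.5) = 4925.8125; ΔPS = ½(71 + 172.25)(166.5 − 144) = 2736.5625.
Government spending = 63 × 172.25 = 10851.75.
DWL = ½ × 63 × (172.25 − 71) = 3189.375; fraction = 3189.375 / 10851.75 = 405/1378.

DWL / government spending = 405/1378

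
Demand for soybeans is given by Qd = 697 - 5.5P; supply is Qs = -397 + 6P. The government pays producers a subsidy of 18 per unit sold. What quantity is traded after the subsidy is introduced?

Pre-subsidy: 697 - 5.5P = -397 + 6P gives P* = 2188/23, Q* = 3997/23.
With the subsidy, sellers receive Ps = Pb + 18 for each unit, where Pb is the price buyers pay.
Supply in terms of Pb becomes Qs = -397 + 6(Pb + 18) = -289 + 6Pb. Setting this equal to demand: 697 - 5.5Pb = -289 + 6Pb, so Pb = 1972/23.
Sellers receive Ps = 1972/23 + 18 = 2386/23; Q' = 697 − 5.5·(1972/23) = 5185/23.

Q' = 5185/23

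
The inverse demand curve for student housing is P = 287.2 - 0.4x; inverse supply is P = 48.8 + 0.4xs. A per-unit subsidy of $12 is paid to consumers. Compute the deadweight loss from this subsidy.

Pre-subsidy: 287.2 - 0.4x = 48.8 + 0.4x gives x* = 298 and P* = 168.
With the rebate, buyers effectively pay Pb = Ps − 12, where Ps is the price sellers receive.
On the curves, Pb = 287.2 - 0.4x and Ps = 48.8 + 0.4x; the wedge Ps − Pb = 12 gives 48.8 + 0.4x − (287.2 - 0.4x) = 12, so x' = 313.
Then Pb = 287.2 − 0.4·313 = 162 and Ps = 48.8 + 0.4·313 = 174.
The subsidy expands output by 313 − 298 = 15 past the efficient level; on those units the gap between marginal cost and willingness to pay runs from 0 up to 12.
DWL = ½ × 12 × 15 = 90.

Deadweight loss = $90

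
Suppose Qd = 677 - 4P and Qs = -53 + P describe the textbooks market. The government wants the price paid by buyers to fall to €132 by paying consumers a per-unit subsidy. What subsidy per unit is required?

At a buyer price of 132, quantity demanded is 677 − 4·132 = 149.
Sellers supply 149 only when they receive Ps with -53 + 1·Ps = 149, i.e. Ps = 202.
s = Ps − Pb = 202 − 132 = 70.

Required subsidy s = €70 per unit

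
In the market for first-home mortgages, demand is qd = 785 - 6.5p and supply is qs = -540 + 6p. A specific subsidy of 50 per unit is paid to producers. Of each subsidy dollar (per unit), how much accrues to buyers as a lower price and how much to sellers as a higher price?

Buyers gain 24 per unit; sellers gain 26 per unit

Pre-subsidy: 785 - 6.5p = -540 + 6p gives p* = 106, q* = 96.
With the subsidy, sellers receive ps = pb + 50 for each unit, where pb is the price buyers pay.
Supply in terms of pb becomes qs = -540 + 6(pb + 50) = -240 + 6pb. Setting this equal to demand: 785 - 6.5pb = -240 + 6pb, so pb = 82.
Sellers receive ps = 82 + 50 = 132; q' = 785 − 6.5·82 = 252.
Buyers' price falls by p* − pb = 106 − 82 = 24; sellers' price rises by ps − p* = 132 − 106 = 26.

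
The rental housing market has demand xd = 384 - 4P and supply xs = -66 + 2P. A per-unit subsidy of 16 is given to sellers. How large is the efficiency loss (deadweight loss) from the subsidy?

Deadweight loss = 512/3

Pre-subsidy: 384 - 4P = -66 + 2P gives P* = 75, x* = 84.
With the subsidy, sellers receive Ps = Pb + 16 for each unit, where Pb is the price buyers pay.
Supply in terms of Pb becomes xs = -66 + 2(Pb + 16) = -34 + 2Pb. Setting this equal to demand: 384 - 4Pb = -34 + 2Pb, so Pb = 209/3.
Sellers receive Ps = 209/3 + 16 = 257/3; x' = 384 − 4·(209/3) = 316/3.
The subsidy expands output by 316/3 − 84 = 64/3 past the efficient level; on those units the gap between marginal cost and willingness to pay runs from 0 up to 16.
DWL = ½ × 16 × 64/3 = 512/3.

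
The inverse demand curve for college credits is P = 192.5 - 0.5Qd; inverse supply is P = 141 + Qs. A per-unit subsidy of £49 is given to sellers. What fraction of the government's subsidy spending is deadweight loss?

Pre-subsidy: 192.5 - 0.5Q = 141 + Q gives Q* = 103/3 and P* = 526/3.
With the subsidy, sellers receive Ps = Pb + 49 for each unit, where Pb is the price buyers pay.
On the curves, Pb = 192.5 - 0.5Q and Ps = 141 + Q; the wedge Ps − Pb = 49 gives 141 + Q − (192.5 - 0.5Q) = 49, so Q' = 67.
Then Pb = 192.5 − 0.5·67 = 159 and Ps = 141 + 1·67 = 208.
ΔCS = ½(103/3 + 67)(526/3 − 159) = 7448/9; ΔPS = ½(103/3 + 67)(208 − 526/3) = 14896/9.
Government spending = 49 × 67 = 3283.
DWL = ½ × 49 × (67 − 103/3) = 2401/3; fraction = (2401/3) / 3283 = 49/201.

DWL / government spending = 49/201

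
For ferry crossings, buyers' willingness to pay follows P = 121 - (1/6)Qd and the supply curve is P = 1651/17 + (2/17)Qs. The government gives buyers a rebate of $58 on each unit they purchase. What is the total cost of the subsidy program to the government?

Government cost = $16704

Pre-subsidy: 121 - (1/6)Q = 1651/17 + (2/17)Q gives Q* = 84 and P* = 107.
With the rebate, buyers effectively pay Pb = Ps − 58, where Ps is the price sellers receive.
On the curves, Pb = 121 - (1/6)Q and Ps = 1651/17 + (2/17)Q; the wedge Ps − Pb = 58 gives 1651/17 + (2/17)Q − (121 - (1/6)Q) = 58, so Q' = 288.
Then Pb = 121 − (1/6)·288 = 73 and Ps = 1651/17 + (2/17)·288 = 131.
Government outlay = subsidy × quantity = 58 × 288 = 16704.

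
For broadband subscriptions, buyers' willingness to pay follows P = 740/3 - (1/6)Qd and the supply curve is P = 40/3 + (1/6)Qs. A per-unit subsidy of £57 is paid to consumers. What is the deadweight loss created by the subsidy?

Deadweight loss = £4873.5

Pre-subsidy: 740/3 - (1/6)Q = 40/3 + (1/6)Q gives Q* = 700 and P* = 130.
With the rebate, buyers effectively pay Pb = Ps − 57, where Ps is the price sellers receive.
On the curves, Pb = 740/3 - (1/6)Q and Ps = 40/3 + (1/6)Q; the wedge Ps − Pb = 57 gives 40/3 + (1/6)Q − (740/3 - (1/6)Q) = 57, so Q' = 871.
Then Pb = 740/3 − (1/6)·871 = 101.5 and Ps = 40/3 + (1/6)·871 = 158.5.
The subsidy expands output by 871 − 700 = 171 past the efficient level; on those units the gap between marginal cost and willingness to pay runs from 0 up to 57.
DWL = ½ × 57 × 171 = 4873.5.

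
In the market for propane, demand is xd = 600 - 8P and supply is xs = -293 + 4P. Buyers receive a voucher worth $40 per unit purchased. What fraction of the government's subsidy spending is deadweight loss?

DWL / government spending = 80/167

Pre-subsidy: 600 - 8P = -293 + 4P gives P* = 893/12, x* = 14/3.
With the rebate, buyers effectively pay Pb = Ps − 40, where Ps is the price sellers receive.
Demand in terms of Ps becomes xd = 600 − 8(Ps − 40) = 920 - 8Ps. Setting this equal to supply: 920 - 8Ps = -293 + 4Ps, so Ps = 1213/12.
Buyers pay Pb = 1213/12 − 40 = 733/12; x' = -293 + 4·(1213/12) = 334/3.
ΔCS = ½(14/3 + 334/3)(893/12 − 733/12) = 2320/3; ΔPS = ½(14/3 + 334/3)(1213/12 − 893/12) = 4640/3.
Government spending = 40 × 334/3 = 13360/3.
DWL = ½ × 40 × (334/3 − 14/3) = 6400/3; fraction = (6400/3) / (13360/3) = 80/167.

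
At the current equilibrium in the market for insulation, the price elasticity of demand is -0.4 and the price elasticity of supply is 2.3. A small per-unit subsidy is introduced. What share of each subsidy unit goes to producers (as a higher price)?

Producer share = 4/27

For a small subsidy around the equilibrium, the benefit split depends on the relative slopes, which at a point are proportional to the elasticities.
Buyer share = εs/(εs + |εd|) = 2.3/(2.3 + 0.4) = 23/27; seller share = |εd|/(εs + |εd|) = 4/27.
So producers capture 4/27 of the subsidy.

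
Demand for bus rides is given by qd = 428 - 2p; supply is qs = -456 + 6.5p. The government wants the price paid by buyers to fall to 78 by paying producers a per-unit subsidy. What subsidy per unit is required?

Required subsidy s = 34 per unit

At a buyer price of 78, quantity demanded is 428 − 2·78 = 272.
Sellers supply 272 only when they receive ps with -456 + 6.5·ps = 272, i.e. ps = 112.
s = ps − pb = 112 − 78 = 34.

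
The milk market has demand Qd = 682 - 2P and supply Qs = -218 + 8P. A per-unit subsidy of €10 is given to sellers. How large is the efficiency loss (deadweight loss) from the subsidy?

Pre-subsidy: 682 - 2P = -218 + 8P gives P* = 90, Q* = 502.
With the subsidy, sellers receive Ps = Pb + 10 for each unit, where Pb is the price buyers pay.
Supply in terms of Pb becomes Qs = -218 + 8(Pb + 10) = -138 + 8Pb. Setting this equal to demand: 682 - 2Pb = -138 + 8Pb, so Pb = 82.
Sellers receive Ps = 82 + 10 = 92; Q' = 682 − 2·82 = 518.
The subsidy expands output by 518 − 502 = 16 past the efficient level; on those units the gap between marginal cost and willingness to pay runs from 0 up to 10.
DWL = ½ × 10 × 16 = 80.

Deadweight loss = €80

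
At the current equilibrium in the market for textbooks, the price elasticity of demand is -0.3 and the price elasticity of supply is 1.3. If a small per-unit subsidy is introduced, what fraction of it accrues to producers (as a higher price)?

Producer share = 0.1875

For a small subsidy around the equilibrium, the benefit split depends on the relative slopes, which at a point are proportional to the elasticities.
Buyer share = εs/(εs + |εd|) = 1.3/(1.3 + 0.3) = 0.8125; seller share = |εd|/(εs + |εd|) = 0.1875.
So producers capture 0.1875 of the subsidy.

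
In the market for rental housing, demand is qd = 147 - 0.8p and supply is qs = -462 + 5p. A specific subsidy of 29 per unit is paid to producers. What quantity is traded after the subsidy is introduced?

Pre-subsidy: 147 - 0.8p = -462 + 5p gives p* = 105, q* = 63.
With the subsidy, sellers receive ps = pb + 29 for each unit, where pb is the price buyers pay.
Supply in terms of pb becomes qs = -462 + 5(pb + 29) = -317 + 5pb. Setting this equal to demand: 147 - 0.8pb = -317 + 5pb, so pb = 80.
Sellers receive ps = 80 + 29 = 109; q' = 147 − 0.8·80 = 83.

q' = 83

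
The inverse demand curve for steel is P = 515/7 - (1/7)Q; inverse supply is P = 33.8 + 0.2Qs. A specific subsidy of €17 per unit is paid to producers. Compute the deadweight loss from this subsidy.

Deadweight loss = 10115/24

Pre-subsidy: 515/7 - (1/7)Q = 33.8 + 0.2Q gives Q* = 116 and P* = 57.
With the subsidy, sellers receive Ps = Pb + 17 for each unit, where Pb is the price buyers pay.
On the curves, Pb = 515/7 - (1/7)Q and Ps = 33.8 + 0.2Q; the wedge Ps − Pb = 17 gives 33.8 + 0.2Q − (515/7 - (1/7)Q) = 17, so Q' = 1987/12.
Then Pb = 515/7 − (1/7)·(1987/12) = 599/12 and Ps = 33.8 + 0.2·(1987/12) = 803/12.
The subsidy expands output by 1987/12 − 116 = 595/12 past the efficient level; on those units the gap between marginal cost and willingness to pay runs from 0 up to 17.
DWL = ½ × 17 × 595/12 = 10115/24.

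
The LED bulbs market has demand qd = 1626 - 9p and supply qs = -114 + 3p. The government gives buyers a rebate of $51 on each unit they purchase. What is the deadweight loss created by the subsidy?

Pre-subsidy: 1626 - 9p = -114 + 3p gives p* = 145, q* = 321.
With the rebate, buyers effectively pay pb = ps − 51, where ps is the price sellers receive.
Demand in terms of ps becomes qd = 1626 − 9(ps − 51) = 2085 - 9ps. Setting this equal to supply: 2085 - 9ps = -114 + 3ps, so ps = 183.25.
Buyers pay pb = 183.25 − 51 = 132.25; q' = -114 + 3·183.25 = 435.75.
The subsidy expands output by 435.75 − 321 = 114.75 past the efficient level; on those units the gap between marginal cost and willingness to pay runs from 0 up to 51.
DWL = ½ × 51 × 114.75 = 2926.125.

Deadweight loss = $2926.125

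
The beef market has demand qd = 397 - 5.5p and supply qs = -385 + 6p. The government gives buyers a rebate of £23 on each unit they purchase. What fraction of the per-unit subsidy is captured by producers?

Pre-subsidy: 397 - 5.5p = -385 + 6p gives p* = 68, q* = 23.
With the rebate, buyers effectively pay pb = ps − 23, where ps is the price sellers receive.
Demand in terms of ps becomes qd = 397 − 5.5(ps − 23) = 523.5 - 5.5ps. Setting this equal to supply: 523.5 - 5.5ps = -385 + 6ps, so ps = 79.
Buyers pay pb = 79 − 23 = 56; q' = -385 + 6·79 = 89.
Buyers' price falls by p* − pb = 68 − 56 = 12; sellers' price rises by ps − p* = 79 − 68 = 11.
So producers capture 11/23 = 11/23 of each unit of subsidy.

Producer share = 11/23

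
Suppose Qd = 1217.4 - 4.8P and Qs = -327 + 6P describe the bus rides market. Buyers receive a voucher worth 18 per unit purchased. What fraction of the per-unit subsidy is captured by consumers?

Pre-subsidy: 1217.4 - 4.8P = -327 + 6P gives P* = 143, Q* = 531.
With the rebate, buyers effectively pay Pb = Ps − 18, where Ps is the price sellers receive.
Demand in terms of Ps becomes Qd = 1217.4 − 4.8(Ps − 18) = 1303.8 - 4.8Ps. Setting this equal to supply: 1303.8 - 4.8Ps = -327 + 6Ps, so Ps = 151.
Buyers pay Pb = 151 − 18 = 133; Q' = -327 + 6·151 = 579.
Buyers' price falls by P* − Pb = 143 − 133 = 10; sellers' price rises by Ps − P* = 151 − 143 = 8.
So consumers capture 10/18 = 5/9 of each unit of subsidy.

Consumer share = 5/9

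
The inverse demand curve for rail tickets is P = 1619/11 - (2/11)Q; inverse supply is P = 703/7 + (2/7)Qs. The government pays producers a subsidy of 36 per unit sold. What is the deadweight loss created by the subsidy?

Pre-subsidy: 1619/11 - (2/11)Q = 703/7 + (2/7)Q gives Q* = 100 and P* = 129.
With the subsidy, sellers receive Ps = Pb + 36 for each unit, where Pb is the price buyers pay.
On the curves, Pb = 1619/11 - (2/11)Q and Ps = 703/7 + (2/7)Q; the wedge Ps − Pb = 36 gives 703/7 + (2/7)Q − (1619/11 - (2/11)Q) = 36, so Q' = 177.
Then Pb = 1619/11 − (2/11)·177 = 115 and Ps = 703/7 + (2/7)·177 = 151.
The subsidy expands output by 177 − 100 = 77 past the efficient level; on those units the gap between marginal cost and willingness to pay runs from 0 up to 36.
DWL = ½ × 36 × 77 = 1386.

Deadweight loss = 1386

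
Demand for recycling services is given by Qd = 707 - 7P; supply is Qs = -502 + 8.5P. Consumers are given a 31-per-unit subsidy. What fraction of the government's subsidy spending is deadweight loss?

Pre-subsidy: 707 - 7P = -502 + 8.5P gives P* = 78, Q* = 161.
With the rebate, buyers effectively pay Pb = Ps − 31, where Ps is the price sellers receive.
Demand in terms of Ps becomes Qd = 707 − 7(Ps − 31) = 924 - 7Ps. Setting this equal to supply: 924 - 7Ps = -502 + 8.5Ps, so Ps = 92.
Buyers pay Pb = 92 − 31 = 61; Q' = -502 + 8.5·92 = 280.
ΔCS = ½(161 + 280)(78 − 61) = 3748.5; ΔPS = ½(161 + 280)(92 − 78) = 3087.
Government spending = 31 × 280 = 8680.
DWL = ½ × 31 × (280 − 161) = 1844.5; fraction = 1844.5 / 8680 = 0.2125.

DWL / government spending = 0.2125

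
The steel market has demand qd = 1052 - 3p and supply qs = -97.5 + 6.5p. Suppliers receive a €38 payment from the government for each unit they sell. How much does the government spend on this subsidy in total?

Pre-subsidy: 1052 - 3p = -97.5 + 6.5p gives p* = 121, q* = 689.
With the subsidy, sellers receive ps = pb + 38 for each unit, where pb is the price buyers pay.
Supply in terms of pb becomes qs = -97.5 + 6.5(pb + 38) = 149.5 + 6.5pb. Setting this equal to demand: 1052 - 3pb = 149.5 + 6.5pb, so pb = 95.
Sellers receive ps = 95 + 38 = 133; q' = 1052 − 3·95 = 767.
Government outlay = subsidy × quantity = 38 × 767 = 29146.

Government cost = €29146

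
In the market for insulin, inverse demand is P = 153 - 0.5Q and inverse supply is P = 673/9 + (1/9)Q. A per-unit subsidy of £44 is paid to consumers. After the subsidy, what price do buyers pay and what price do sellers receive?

Buyers pay £53; sellers receive £97

Pre-subsidy: 153 - 0.5Q = 673/9 + (1/9)Q gives Q* = 128 and P* = 89.
With the rebate, buyers effectively pay Pb = Ps − 44, where Ps is the price sellers receive.
On the curves, Pb = 153 - 0.5Q and Ps = 673/9 + (1/9)Q; the wedge Ps − Pb = 44 gives 673/9 + (1/9)Q − (153 - 0.5Q) = 44, so Q' = 200.
Then Pb = 153 − 0.5·200 = 53 and Ps = 673/9 + (1/9)·200 = 97.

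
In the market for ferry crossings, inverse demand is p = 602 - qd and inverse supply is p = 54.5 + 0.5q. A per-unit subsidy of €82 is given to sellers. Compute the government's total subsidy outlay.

Pre-subsidy: 602 - q = 54.5 + 0.5q gives q* = 365 and p* = 237.
With the subsidy, sellers receive ps = pb + 82 for each unit, where pb is the price buyers pay.
On the curves, pb = 602 - q and ps = 54.5 + 0.5q; the wedge ps − pb = 82 gives 54.5 + 0.5q − (602 - q) = 82, so q' = 1259/3.
Then pb = 602 − 1·(1259/3) = 547/3 and ps = 54.5 + 0.5·(1259/3) = 793/3.
Government outlay = subsidy × quantity = 82 × 1259/3 = 103238/3.

Government cost = 103238/3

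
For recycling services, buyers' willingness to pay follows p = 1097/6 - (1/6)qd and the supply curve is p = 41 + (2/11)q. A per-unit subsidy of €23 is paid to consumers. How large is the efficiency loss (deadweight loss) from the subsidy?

Pre-subsidy: 1097/6 - (1/6)q = 41 + (2/11)q gives q* = 407 and p* = 115.
With the rebate, buyers effectively pay pb = ps − 23, where ps is the price sellers receive.
On the curves, pb = 1097/6 - (1/6)q and ps = 41 + (2/11)q; the wedge ps − pb = 23 gives 41 + (2/11)q − (1097/6 - (1/6)q) = 23, so q' = 473.
Then pb = 1097/6 − (1/6)·473 = 104 and ps = 41 + (2/11)·473 = 127.
The subsidy expands output by 473 − 407 = 66 past the efficient level; on those units the gap between marginal cost and willingness to pay runs from 0 up to 23.
DWL = ½ × 23 × 66 = 759.

Deadweight loss = €759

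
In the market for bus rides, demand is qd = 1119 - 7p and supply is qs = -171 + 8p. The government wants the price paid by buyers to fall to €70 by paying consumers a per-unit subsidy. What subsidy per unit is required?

At a buyer price of 70, quantity demanded is 1119 − 7·70 = 629.
Sellers supply 629 only when they receive ps with -171 + 8·ps = 629, i.e. ps = 100.
s = ps − pb = 100 − 70 = 30.

Required subsidy s = €30 per unit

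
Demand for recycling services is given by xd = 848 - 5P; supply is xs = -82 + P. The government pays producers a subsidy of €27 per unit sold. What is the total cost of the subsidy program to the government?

Government cost = €2578.5

Pre-subsidy: 848 - 5P = -82 + P gives P* = 155, x* = 73.
With the subsidy, sellers receive Ps = Pb + 27 for each unit, where Pb is the price buyers pay.
Supply in terms of Pb becomes xs = -82 + 1(Pb + 27) = -55 + Pb. Setting this equal to demand: 848 - 5Pb = -55 + Pb, so Pb = 150.5.
Sellers receive Ps = 150.5 + 27 = 177.5; x' = 848 − 5·150.5 = 95.5.
Government outlay = subsidy × quantity = 27 × 95.5 = 2578.5.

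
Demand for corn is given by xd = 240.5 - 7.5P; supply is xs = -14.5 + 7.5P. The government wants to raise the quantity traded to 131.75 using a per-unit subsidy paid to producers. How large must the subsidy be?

Required subsidy s = 5 per unit

At x = 131.75, invert demand for the buyer price: Pb = (240.5 − 131.75)/7.5 = 14.5; invert supply for the seller price: Ps = (131.75 − (-14.5))/7.5 = 19.5.
The subsidy must fill the gap: s = Ps − Pb = 19.5 − 14.5 = 5.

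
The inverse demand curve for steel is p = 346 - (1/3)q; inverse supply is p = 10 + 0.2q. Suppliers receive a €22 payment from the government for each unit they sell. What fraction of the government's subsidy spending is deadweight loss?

Pre-subsidy: 346 - (1/3)q = 10 + 0.2q gives q* = 630 and p* = 136.
With the subsidy, sellers receive ps = pb + 22 for each unit, where pb is the price buyers pay.
On the curves, pb = 346 - (1/3)q and ps = 10 + 0.2q; the wedge ps − pb = 22 gives 10 + 0.2q − (346 - (1/3)q) = 22, so q' = 671.25.
Then pb = 346 − (1/3)·671.25 = 122.25 and ps = 10 + 0.2·671.25 = 144.25.
ΔCS = ½(630 + 671.25)(136 − 122.25) = 8946.09375; ΔPS = ½(630 + 671.25)(144.25 − 136) = 5367.65625.
Government spending = 22 × 671.25 = 14767.5.
DWL = ½ × 22 × (671.25 − 630) = 453.75; fraction = 453.75 / 14767.5 = 11/358.

DWL / government spending = 11/358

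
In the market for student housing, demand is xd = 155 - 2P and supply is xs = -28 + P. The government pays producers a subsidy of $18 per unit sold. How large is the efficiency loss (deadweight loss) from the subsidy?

Pre-subsidy: 155 - 2P = -28 + P gives P* = 61, x* = 33.
With the subsidy, sellers receive Ps = Pb + 18 for each unit, where Pb is the price buyers pay.
Supply in terms of Pb becomes xs = -28 + 1(Pb + 18) = -10 + Pb. Setting this equal to demand: 155 - 2Pb = -10 + Pb, so Pb = 55.
Sellers receive Ps = 55 + 18 = 73; x' = 155 − 2·55 = 45.
The subsidy expands output by 45 − 33 = 12 past the efficient level; on those units the gap between marginal cost and willingness to pay runs from 0 up to 18.
DWL = ½ × 18 × 12 = 108.

Deadweight loss = $108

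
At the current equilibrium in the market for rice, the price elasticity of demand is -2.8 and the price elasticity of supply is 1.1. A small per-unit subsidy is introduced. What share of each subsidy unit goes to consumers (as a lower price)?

For a small subsidy around the equilibrium, the benefit split depends on the relative slopes, which at a point are proportional to the elasticities.
Buyer share = εs/(εs + |εd|) = 1.1/(1.1 + 2.8) = 11/39; seller share = |εd|/(εs + |εd|) = 28/39.

Consumer share = 11/39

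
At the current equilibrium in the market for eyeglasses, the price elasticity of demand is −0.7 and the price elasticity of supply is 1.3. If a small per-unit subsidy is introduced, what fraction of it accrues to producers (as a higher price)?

For a small subsidy around the equilibrium, the benefit split depends on the relative slopes, which at a point are proportional to the elasticities.
Buyer share = εs/(εs + |εd|) = 1.3/(1.3 + 0.7) = 0.65; seller share = |εd|/(εs + |εd|) = 0.35.
So producers capture 0.35 of the subsidy.

Producer share = 0.35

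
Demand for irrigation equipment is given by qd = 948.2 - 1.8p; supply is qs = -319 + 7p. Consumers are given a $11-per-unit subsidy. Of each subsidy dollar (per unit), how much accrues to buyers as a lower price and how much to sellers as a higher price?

Buyers gain $8.75 per unit; sellers gain $2.25 per unit

Pre-subsidy: 948.2 - 1.8p = -319 + 7p gives p* = 144, q* = 689.
With the rebate, buyers effectively pay pb = ps − 11, where ps is the price sellers receive.
Demand in terms of ps becomes qd = 948.2 − 1.8(ps − 11) = 968 - 1.8ps. Setting this equal to supply: 968 - 1.8ps = -319 + 7ps, so ps = 146.25.
Buyers pay pb = 146.25 − 11 = 135.25; q' = -319 + 7·146.25 = 704.75.
Buyers' price falls by p* − pb = 144 − 135.25 = 8.75; sellers' price rises by ps − p* = 146.25 − 144 = 2.25.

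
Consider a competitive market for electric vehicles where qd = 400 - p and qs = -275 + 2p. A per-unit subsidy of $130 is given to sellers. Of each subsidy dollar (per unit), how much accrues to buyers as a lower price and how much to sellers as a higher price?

Pre-subsidy: 400 - p = -275 + 2p gives p* = 225, q* = 175.
With the subsidy, sellers receive ps = pb + 130 for each unit, where pb is the price buyers pay.
Supply in terms of pb becomes qs = -275 + 2(pb + 130) = -15 + 2pb. Setting this equal to demand: 400 - pb = -15 + 2pb, so pb = 415/3.
Sellers receive ps = 415/3 + 130 = 805/3; q' = 400 − 1·(415/3) = 785/3.
Buyers' price falls by p* − pb = 225 − 415/3 = 260/3; sellers' price rises by ps − p* = 805/3 − 225 = 130/3.

Buyers gain 260/3 per unit; sellers gain 130/3 per unit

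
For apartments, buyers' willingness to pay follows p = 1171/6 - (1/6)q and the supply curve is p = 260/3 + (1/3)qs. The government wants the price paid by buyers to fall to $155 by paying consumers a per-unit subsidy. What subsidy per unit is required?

At a buyer price of 155, quantity demanded is 1171 − 6·155 = 241.
Sellers supply 241 only when they receive ps = 260/3 + (1/3)·241 = 167.
s = ps − pb = 167 − 155 = 12.

Required subsidy s = $12 per unit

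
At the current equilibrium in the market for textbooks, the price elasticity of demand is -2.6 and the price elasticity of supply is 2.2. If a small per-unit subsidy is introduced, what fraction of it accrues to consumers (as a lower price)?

For a small subsidy around the equilibrium, the benefit split depends on the relative slopes, which at a point are proportional to the elasticities.
Buyer share = εs/(εs + |εd|) = 2.2/(2.2 + 2.6) = 11/24; seller share = |εd|/(εs + |εd|) = 13/24.

Consumer share = 11/24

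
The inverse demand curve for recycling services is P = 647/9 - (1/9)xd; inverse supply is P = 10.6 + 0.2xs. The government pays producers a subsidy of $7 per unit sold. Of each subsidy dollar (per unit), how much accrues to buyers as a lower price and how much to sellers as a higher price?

Pre-subsidy: 647/9 - (1/9)x = 10.6 + 0.2x gives x* = 197 and P* = 50.
With the subsidy, sellers receive Ps = Pb + 7 for each unit, where Pb is the price buyers pay.
On the curves, Pb = 647/9 - (1/9)x and Ps = 10.6 + 0.2x; the wedge Ps − Pb = 7 gives 10.6 + 0.2x − (647/9 - (1/9)x) = 7, so x' = 219.5.
Then Pb = 647/9 − (1/9)·219.5 = 47.5 and Ps = 10.6 + 0.2·219.5 = 54.5.
Buyers' price falls by P* − Pb = 50 − 47.5 = 2.5; sellers' price rises by Ps − P* = 54.5 − 50 = 4.5.

Buyers gain $2.5 per unit; sellers gain $4.5 per unit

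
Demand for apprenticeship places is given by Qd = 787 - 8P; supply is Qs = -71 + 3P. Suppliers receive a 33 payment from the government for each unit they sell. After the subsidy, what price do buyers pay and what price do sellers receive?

Pre-subsidy: 787 - 8P = -71 + 3P gives P* = 78, Q* = 163.
With the subsidy, sellers receive Ps = Pb + 33 for each unit, where Pb is the price buyers pay.
Supply in terms of Pb becomes Qs = -71 + 3(Pb + 33) = 28 + 3Pb. Setting this equal to demand: 787 - 8Pb = 28 + 3Pb, so Pb = 69.
Sellers receive Ps = 69 + 33 = 102; Q' = 787 − 8·69 = 235.

Buyers pay 69; sellers receive 102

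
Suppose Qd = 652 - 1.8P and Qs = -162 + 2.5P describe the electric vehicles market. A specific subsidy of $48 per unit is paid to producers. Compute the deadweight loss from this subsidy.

Deadweight loss = 51840/43

Pre-subsidy: 652 - 1.8P = -162 + 2.5P gives P* = 8140/43, Q* = 13384/43.
With the subsidy, sellers receive Ps = Pb + 48 for each unit, where Pb is the price buyers pay.
Supply in terms of Pb becomes Qs = -162 + 2.5(Pb + 48) = -42 + 2.5Pb. Setting this equal to demand: 652 - 1.8Pb = -42 + 2.5Pb, so Pb = 6940/43.
Sellers receive Ps = 6940/43 + 48 = 9004/43; Q' = 652 − 1.8·(6940/43) = 15544/43.
The subsidy expands output by 15544/43 − 13384/43 = 2160/43 past the efficient level; on those units the gap between marginal cost and willingness to pay runs from 0 up to 48.
DWL = ½ × 48 × 2160/43 = 51840/43.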